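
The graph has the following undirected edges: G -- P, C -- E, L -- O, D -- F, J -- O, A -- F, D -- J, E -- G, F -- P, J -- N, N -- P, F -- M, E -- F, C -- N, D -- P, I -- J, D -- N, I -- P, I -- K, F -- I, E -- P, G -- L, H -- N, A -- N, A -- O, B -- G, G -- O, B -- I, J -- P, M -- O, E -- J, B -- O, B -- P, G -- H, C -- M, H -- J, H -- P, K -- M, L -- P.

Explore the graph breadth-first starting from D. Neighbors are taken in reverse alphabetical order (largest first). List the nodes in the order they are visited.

Visit D; enqueue P, N, J, F → queue [P, N, J, F]
Visit P; enqueue L, I, H, G, E, B → queue [N, J, F, L, I, H, G, E, B]
Visit N; enqueue C, A → queue [J, F, L, I, H, G, E, B, C, A]
Visit J; enqueue O → queue [F, L, I, H, G, E, B, C, A, O]
Visit F; enqueue M → queue [L, I, H, G, E, B, C, A, O, M]
Visit L → queue [I, H, G, E, B, C, A, O, M]
Visit I; enqueue K → queue [H, G, E, B, C, A, O, M, K]
Visit H → queue [G, E, B, C, A, O, M, K]
Visit G → queue [E, B, C, A, O, M, K]
Visit E → queue [B, C, A, O, M, K]
Visit B → queue [C, A, O, M, K]
Visit C → queue [A, O, M, K]
Visit A → queue [O, M, K]
Visit O → queue [M, K]
Visit M → queue [K]
Visit K → queue []

D P N J F L I H G E B C A O M K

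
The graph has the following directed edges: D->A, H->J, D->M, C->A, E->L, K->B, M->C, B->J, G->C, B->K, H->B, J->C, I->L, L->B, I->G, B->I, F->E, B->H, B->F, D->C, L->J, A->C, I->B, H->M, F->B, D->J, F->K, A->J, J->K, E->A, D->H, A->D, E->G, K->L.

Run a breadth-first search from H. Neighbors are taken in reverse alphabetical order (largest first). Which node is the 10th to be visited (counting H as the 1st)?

L

Visit H; enqueue M, J, B → queue [M, J, B]
Visit M; enqueue C → queue [J, B, C]
Visit J; enqueue K → queue [B, C, K]
Visit B; enqueue I, F → queue [C, K, I, F]
Visit C; enqueue A → queue [K, I, F, A]
Visit K; enqueue L → queue [I, F, A, L]
Visit I; enqueue G → queue [F, A, L, G]
Visit F; enqueue E → queue [A, L, G, E]
Visit A; enqueue D → queue [L, G, E, D]
Visit L → queue [G, E, D]
Visit G → queue [E, D]
Visit E → queue [D]
Visit D → queue []

Visit order: H, M, J, B, C, K, I, F, A, L, G, E, D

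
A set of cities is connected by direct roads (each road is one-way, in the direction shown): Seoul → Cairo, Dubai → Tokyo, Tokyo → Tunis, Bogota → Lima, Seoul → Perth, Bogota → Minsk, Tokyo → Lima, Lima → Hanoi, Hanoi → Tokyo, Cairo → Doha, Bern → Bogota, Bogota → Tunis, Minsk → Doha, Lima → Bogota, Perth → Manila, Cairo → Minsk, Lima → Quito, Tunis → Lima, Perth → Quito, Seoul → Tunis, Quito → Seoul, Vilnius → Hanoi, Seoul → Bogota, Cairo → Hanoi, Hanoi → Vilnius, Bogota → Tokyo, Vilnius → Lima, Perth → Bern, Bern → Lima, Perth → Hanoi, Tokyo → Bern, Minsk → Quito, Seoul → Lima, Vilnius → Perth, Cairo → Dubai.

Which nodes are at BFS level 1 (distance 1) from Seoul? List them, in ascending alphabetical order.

Bogota, Cairo, Lima, Perth, Tunis

Level 0: Seoul
Level 1: Bogota, Cairo, Lima, Perth, Tunis
Level 2: Bern, Doha, Dubai, Hanoi, Manila, Minsk, Quito, Tokyo
Level 3: Vilnius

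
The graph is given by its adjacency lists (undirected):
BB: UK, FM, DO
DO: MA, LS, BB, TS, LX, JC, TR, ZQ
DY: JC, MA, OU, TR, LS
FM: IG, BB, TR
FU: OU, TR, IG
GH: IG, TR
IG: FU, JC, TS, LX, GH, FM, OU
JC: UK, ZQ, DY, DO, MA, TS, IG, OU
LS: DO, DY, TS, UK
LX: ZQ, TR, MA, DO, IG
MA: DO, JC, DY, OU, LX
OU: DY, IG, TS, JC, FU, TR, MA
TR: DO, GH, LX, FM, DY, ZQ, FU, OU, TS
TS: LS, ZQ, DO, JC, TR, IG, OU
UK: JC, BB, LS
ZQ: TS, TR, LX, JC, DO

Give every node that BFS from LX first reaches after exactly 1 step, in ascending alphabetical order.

DO, IG, MA, TR, ZQ

Level 0: LX
Level 1: DO, IG, MA, TR, ZQ
Level 2: BB, DY, FM, FU, GH, JC, LS, OU, TS
Level 3: UK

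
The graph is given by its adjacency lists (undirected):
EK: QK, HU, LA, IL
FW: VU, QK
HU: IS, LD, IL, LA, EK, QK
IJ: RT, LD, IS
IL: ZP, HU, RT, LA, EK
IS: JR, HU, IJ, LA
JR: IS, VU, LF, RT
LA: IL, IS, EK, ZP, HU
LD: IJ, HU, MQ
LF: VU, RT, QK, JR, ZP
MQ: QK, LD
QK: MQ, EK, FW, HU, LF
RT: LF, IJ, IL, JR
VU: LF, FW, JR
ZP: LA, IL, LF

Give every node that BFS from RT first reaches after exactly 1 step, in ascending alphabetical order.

IJ, IL, JR, LF

Level 0: RT
Level 1: IJ, IL, JR, LF
Level 2: EK, HU, IS, LA, LD, QK, VU, ZP
Level 3: FW, MQ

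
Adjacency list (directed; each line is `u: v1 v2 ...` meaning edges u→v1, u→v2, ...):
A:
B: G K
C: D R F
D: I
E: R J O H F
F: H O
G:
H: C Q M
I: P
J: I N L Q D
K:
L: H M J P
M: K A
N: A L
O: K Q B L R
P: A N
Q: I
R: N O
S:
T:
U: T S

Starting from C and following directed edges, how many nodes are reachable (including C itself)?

17

BFS from C visits: C, D, R, F, I, N, O, H, P, A, L, K, Q, B, M, J, G
Reachable nodes: 17 of 21 total.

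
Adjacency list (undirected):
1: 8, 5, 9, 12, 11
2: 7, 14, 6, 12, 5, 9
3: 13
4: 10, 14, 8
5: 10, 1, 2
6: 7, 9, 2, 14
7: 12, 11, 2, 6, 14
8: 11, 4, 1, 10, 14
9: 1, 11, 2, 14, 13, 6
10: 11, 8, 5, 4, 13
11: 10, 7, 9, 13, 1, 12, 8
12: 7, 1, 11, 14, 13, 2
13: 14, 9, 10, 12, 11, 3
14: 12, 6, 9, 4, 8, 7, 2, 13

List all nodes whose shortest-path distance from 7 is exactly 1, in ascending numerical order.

Level 0: 7
Level 1: 2, 6, 11, 12, 14
Level 2: 1, 4, 5, 8, 9, 10, 13
Level 3: 3

2, 6, 11, 12, 14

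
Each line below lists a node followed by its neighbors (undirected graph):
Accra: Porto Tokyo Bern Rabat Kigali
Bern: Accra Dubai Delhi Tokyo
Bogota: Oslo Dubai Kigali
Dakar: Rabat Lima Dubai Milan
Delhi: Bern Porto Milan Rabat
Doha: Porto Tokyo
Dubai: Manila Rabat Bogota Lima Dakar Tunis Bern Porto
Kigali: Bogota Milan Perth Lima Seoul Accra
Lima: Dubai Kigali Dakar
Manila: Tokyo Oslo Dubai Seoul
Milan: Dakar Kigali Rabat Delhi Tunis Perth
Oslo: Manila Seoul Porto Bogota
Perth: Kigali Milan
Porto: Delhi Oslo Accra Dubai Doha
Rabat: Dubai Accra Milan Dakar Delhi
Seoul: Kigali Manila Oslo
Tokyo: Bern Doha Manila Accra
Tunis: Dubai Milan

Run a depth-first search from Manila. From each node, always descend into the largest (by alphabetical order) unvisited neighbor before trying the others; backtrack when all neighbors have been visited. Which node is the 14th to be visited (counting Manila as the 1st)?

Bern

Visit Manila
Manila → Tokyo
Tokyo → Doha
Doha → Porto
Porto → Oslo
Oslo → Seoul
Seoul → Kigali
Kigali → Perth
Perth → Milan
Milan → Tunis
Tunis → Dubai
Dubai → Rabat
Rabat → Delhi
Delhi → Bern
Bern → Accra
Rabat → Dakar
Dakar → Lima
Dubai → Bogota

Visit order: Manila, Tokyo, Doha, Porto, Oslo, Seoul, Kigali, Perth, Milan, Tunis, Dubai, Rabat, Delhi, Bern, Accra, Dakar, Lima, Bogota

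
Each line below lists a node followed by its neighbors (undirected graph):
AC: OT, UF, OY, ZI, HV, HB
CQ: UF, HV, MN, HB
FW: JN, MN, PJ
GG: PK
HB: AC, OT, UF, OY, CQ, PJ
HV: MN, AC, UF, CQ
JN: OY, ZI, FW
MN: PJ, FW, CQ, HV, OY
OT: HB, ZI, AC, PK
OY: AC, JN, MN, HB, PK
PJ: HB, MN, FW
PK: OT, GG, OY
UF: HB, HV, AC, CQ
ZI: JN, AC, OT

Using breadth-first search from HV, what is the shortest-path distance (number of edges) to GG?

Level 0: HV
Level 1: AC, CQ, MN, UF
Level 2: FW, HB, OT, OY, PJ, ZI
Level 3: JN, PK
Level 4: GG
GG first appears at level 4.

4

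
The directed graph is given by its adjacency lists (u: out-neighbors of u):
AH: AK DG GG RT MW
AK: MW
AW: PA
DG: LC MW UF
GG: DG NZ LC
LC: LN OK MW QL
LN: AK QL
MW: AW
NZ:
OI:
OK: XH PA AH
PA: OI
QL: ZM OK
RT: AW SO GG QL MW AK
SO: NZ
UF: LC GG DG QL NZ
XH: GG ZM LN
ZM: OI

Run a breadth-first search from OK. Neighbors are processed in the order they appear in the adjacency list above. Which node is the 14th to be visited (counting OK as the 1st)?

LC

Visit OK; enqueue XH, PA, AH → queue [XH, PA, AH]
Visit XH; enqueue GG, ZM, LN → queue [PA, AH, GG, ZM, LN]
Visit PA; enqueue OI → queue [AH, GG, ZM, LN, OI]
Visit AH; enqueue AK, DG, RT, MW → queue [GG, ZM, LN, OI, AK, DG, RT, MW]
Visit GG; enqueue NZ, LC → queue [ZM, LN, OI, AK, DG, RT, MW, NZ, LC]
Visit ZM → queue [LN, OI, AK, DG, RT, MW, NZ, LC]
Visit LN; enqueue QL → queue [OI, AK, DG, RT, MW, NZ, LC, QL]
Visit OI → queue [AK, DG, RT, MW, NZ, LC, QL]
Visit AK → queue [DG, RT, MW, NZ, LC, QL]
Visit DG; enqueue UF → queue [RT, MW, NZ, LC, QL, UF]
Visit RT; enqueue AW, SO → queue [MW, NZ, LC, QL, UF, AW, SO]
Visit MW → queue [NZ, LC, QL, UF, AW, SO]
Visit NZ → queue [LC, QL, UF, AW, SO]
Visit LC → queue [QL, UF, AW, SO]
Visit QL → queue [UF, AW, SO]
Visit UF → queue [AW, SO]
Visit AW → queue [SO]
Visit SO → queue []

Visit order: OK, XH, PA, AH, GG, ZM, LN, OI, AK, DG, RT, MW, NZ, LC, QL, UF, AW, SO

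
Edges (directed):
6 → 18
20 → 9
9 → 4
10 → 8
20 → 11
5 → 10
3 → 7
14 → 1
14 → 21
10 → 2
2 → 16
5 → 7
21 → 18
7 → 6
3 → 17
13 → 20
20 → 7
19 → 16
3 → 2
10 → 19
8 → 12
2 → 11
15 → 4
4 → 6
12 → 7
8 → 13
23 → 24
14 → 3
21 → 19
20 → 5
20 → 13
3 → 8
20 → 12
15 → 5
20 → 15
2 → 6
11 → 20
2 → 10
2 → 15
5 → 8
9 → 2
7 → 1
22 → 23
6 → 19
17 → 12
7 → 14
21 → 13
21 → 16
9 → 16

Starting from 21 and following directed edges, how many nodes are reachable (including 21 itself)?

21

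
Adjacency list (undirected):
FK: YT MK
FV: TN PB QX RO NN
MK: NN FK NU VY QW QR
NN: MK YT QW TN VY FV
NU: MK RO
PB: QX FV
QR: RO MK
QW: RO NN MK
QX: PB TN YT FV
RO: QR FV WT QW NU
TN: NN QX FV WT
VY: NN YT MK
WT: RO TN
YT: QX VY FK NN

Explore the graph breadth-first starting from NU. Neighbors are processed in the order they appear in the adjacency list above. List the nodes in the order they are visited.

NU MK RO NN FK VY QW QR FV WT YT TN PB QX

Visit NU; enqueue MK, RO → queue [MK, RO]
Visit MK; enqueue NN, FK, VY, QW, QR → queue [RO, NN, FK, VY, QW, QR]
Visit RO; enqueue FV, WT → queue [NN, FK, VY, QW, QR, FV, WT]
Visit NN; enqueue YT, TN → queue [FK, VY, QW, QR, FV, WT, YT, TN]
Visit FK → queue [VY, QW, QR, FV, WT, YT, TN]
Visit VY → queue [QW, QR, FV, WT, YT, TN]
Visit QW → queue [QR, FV, WT, YT, TN]
Visit QR → queue [FV, WT, YT, TN]
Visit FV; enqueue PB, QX → queue [WT, YT, TN, PB, QX]
Visit WT → queue [YT, TN, PB, QX]
Visit YT → queue [TN, PB, QX]
Visit TN → queue [PB, QX]
Visit PB → queue [QX]
Visit QX → queue []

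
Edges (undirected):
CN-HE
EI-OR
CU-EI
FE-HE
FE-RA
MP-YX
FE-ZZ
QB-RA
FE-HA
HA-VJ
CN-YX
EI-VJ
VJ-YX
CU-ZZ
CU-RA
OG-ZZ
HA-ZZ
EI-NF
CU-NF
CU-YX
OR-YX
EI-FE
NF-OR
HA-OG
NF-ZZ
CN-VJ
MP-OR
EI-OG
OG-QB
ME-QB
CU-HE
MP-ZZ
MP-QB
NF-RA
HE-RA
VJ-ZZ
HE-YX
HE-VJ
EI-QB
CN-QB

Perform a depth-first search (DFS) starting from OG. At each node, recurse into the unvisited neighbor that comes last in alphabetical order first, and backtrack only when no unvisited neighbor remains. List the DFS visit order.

OG, ZZ, VJ, YX, OR, NF, RA, QB, MP, ME, EI, FE, HE, CU, CN, HA

Visit OG
OG → ZZ
ZZ → VJ
VJ → YX
YX → OR
OR → NF
NF → RA
RA → QB
QB → MP
QB → ME
QB → EI
EI → FE
FE → HE
HE → CU
HE → CN
FE → HA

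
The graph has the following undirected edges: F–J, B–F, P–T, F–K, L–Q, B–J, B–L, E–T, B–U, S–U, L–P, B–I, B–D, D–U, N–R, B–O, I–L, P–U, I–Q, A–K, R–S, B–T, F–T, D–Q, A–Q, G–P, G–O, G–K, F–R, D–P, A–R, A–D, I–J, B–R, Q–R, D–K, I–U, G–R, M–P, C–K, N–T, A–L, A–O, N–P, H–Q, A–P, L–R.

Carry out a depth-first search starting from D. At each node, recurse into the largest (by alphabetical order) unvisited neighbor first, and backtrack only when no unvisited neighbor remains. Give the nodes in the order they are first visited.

Visit D
D → U
U → S
S → R
R → Q
Q → L
L → P
P → T
T → N
T → F
F → K
K → G
G → O
O → B
B → J
J → I
O → A
K → C
T → E
P → M
Q → H

D U S R Q L P T N F K G O B J I A C E M H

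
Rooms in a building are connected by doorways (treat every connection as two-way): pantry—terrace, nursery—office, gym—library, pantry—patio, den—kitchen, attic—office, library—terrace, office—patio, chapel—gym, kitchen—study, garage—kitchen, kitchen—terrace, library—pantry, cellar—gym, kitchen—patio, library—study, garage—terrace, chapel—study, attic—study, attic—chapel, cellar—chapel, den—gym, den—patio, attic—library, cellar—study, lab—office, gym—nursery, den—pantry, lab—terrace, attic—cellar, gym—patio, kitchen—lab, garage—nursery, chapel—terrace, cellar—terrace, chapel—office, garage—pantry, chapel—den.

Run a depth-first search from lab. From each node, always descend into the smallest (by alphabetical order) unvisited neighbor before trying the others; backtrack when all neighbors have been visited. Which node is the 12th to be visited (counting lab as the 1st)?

office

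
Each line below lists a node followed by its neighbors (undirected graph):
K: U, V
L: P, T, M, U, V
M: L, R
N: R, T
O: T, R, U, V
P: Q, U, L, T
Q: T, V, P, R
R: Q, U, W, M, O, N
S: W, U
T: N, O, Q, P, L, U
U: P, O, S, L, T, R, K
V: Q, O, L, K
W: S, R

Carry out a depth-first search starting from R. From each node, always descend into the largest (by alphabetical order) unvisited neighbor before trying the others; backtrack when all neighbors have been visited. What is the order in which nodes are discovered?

R → W → S → U → T → Q → V → O → L → P → M → K → N

Visit R
R → W
W → S
S → U
U → T
T → Q
Q → V
V → O
V → L
L → P
L → M
V → K
T → N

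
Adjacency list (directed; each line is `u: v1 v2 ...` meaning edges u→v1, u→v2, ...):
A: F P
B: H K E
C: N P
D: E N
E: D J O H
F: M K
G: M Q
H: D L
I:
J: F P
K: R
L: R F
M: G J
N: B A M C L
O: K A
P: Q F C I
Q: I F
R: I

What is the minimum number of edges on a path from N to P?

2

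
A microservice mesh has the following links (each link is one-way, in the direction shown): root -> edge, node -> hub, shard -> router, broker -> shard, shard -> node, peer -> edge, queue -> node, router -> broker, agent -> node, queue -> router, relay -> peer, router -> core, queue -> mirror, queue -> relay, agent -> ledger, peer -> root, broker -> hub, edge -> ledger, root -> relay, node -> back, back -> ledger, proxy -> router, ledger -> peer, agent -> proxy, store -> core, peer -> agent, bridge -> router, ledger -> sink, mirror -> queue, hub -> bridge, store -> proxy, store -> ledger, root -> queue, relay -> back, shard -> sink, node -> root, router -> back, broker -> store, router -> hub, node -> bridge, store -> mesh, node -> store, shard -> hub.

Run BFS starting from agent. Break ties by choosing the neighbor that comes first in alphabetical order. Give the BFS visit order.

agent -> ledger -> node -> proxy -> peer -> sink -> back -> bridge -> hub -> root -> store -> router -> edge -> queue -> relay -> core -> mesh -> broker -> mirror -> shard

Visit agent; enqueue ledger, node, proxy → queue [ledger, node, proxy]
Visit ledger; enqueue peer, sink → queue [node, proxy, peer, sink]
Visit node; enqueue back, bridge, hub, root, store → queue [proxy, peer, sink, back, bridge, hub, root, store]
Visit proxy; enqueue router → queue [peer, sink, back, bridge, hub, root, store, router]
Visit peer; enqueue edge → queue [sink, back, bridge, hub, root, store, router, edge]
Visit sink → queue [back, bridge, hub, root, store, router, edge]
Visit back → queue [bridge, hub, root, store, router, edge]
Visit bridge → queue [hub, root, store, router, edge]
Visit hub → queue [root, store, router, edge]
Visit root; enqueue queue, relay → queue [store, router, edge, queue, relay]
Visit store; enqueue core, mesh → queue [router, edge, queue, relay, core, mesh]
Visit router; enqueue broker → queue [edge, queue, relay, core, mesh, broker]
Visit edge → queue [queue, relay, core, mesh, broker]
Visit queue; enqueue mirror → queue [relay, core, mesh, broker, mirror]
Visit relay → queue [core, mesh, broker, mirror]
Visit core → queue [mesh, broker, mirror]
Visit mesh → queue [broker, mirror]
Visit broker; enqueue shard → queue [mirror, shard]
Visit mirror → queue [shard]
Visit shard → queue []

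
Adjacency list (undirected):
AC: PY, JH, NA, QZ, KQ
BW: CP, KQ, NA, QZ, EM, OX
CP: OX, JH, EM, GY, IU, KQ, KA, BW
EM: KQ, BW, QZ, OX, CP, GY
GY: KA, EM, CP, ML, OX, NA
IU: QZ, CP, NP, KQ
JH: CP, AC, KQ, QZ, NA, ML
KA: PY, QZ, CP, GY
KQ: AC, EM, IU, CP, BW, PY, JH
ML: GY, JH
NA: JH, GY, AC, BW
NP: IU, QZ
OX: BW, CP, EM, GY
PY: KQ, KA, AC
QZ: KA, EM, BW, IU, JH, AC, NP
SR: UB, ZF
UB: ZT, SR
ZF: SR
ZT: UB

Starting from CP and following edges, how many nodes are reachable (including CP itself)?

15

BFS from CP visits: CP, BW, EM, GY, IU, JH, KA, KQ, OX, NA, QZ, ML, NP, AC, PY
Reachable nodes: 15 of 19 total.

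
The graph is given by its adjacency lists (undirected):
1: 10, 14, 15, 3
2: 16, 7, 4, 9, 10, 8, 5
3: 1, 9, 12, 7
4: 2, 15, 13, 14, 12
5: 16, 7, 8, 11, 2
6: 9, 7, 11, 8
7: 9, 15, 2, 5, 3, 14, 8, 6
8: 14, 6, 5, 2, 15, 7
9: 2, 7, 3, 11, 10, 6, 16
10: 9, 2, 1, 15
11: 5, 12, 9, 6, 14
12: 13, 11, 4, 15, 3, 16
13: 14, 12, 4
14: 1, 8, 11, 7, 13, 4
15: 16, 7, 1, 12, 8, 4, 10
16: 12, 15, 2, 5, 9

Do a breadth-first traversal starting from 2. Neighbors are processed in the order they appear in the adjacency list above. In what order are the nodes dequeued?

Visit 2; enqueue 16, 7, 4, 9, 10, 8, 5 → queue [16, 7, 4, 9, 10, 8, 5]
Visit 16; enqueue 12, 15 → queue [7, 4, 9, 10, 8, 5, 12, 15]
Visit 7; enqueue 3, 14, 6 → queue [4, 9, 10, 8, 5, 12, 15, 3, 14, 6]
Visit 4; enqueue 13 → queue [9, 10, 8, 5, 12, 15, 3, 14, 6, 13]
Visit 9; enqueue 11 → queue [10, 8, 5, 12, 15, 3, 14, 6, 13, 11]
Visit 10; enqueue 1 → queue [8, 5, 12, 15, 3, 14, 6, 13, 11, 1]
Visit 8 → queue [5, 12, 15, 3, 14, 6, 13, 11, 1]
Visit 5 → queue [12, 15, 3, 14, 6, 13, 11, 1]
Visit 12 → queue [15, 3, 14, 6, 13, 11, 1]
Visit 15 → queue [3, 14, 6, 13, 11, 1]
Visit 3 → queue [14, 6, 13, 11, 1]
Visit 14 → queue [6, 13, 11, 1]
Visit 6 → queue [13, 11, 1]
Visit 13 → queue [11, 1]
Visit 11 → queue [1]
Visit 1 → queue []

2 → 16 → 7 → 4 → 9 → 10 → 8 → 5 → 12 → 15 → 3 → 14 → 6 → 13 → 11 → 1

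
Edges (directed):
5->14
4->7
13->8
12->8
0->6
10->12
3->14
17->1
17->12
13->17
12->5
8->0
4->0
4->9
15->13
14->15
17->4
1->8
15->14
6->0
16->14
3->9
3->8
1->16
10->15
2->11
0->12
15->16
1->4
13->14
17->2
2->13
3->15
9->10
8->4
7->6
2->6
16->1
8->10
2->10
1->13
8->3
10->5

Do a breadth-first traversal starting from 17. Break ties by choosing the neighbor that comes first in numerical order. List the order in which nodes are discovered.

Visit 17; enqueue 1, 2, 4, 12 → queue [1, 2, 4, 12]
Visit 1; enqueue 8, 13, 16 → queue [2, 4, 12, 8, 13, 16]
Visit 2; enqueue 6, 10, 11 → queue [4, 12, 8, 13, 16, 6, 10, 11]
Visit 4; enqueue 0, 7, 9 → queue [12, 8, 13, 16, 6, 10, 11, 0, 7, 9]
Visit 12; enqueue 5 → queue [8, 13, 16, 6, 10, 11, 0, 7, 9, 5]
Visit 8; enqueue 3 → queue [13, 16, 6, 10, 11, 0, 7, 9, 5, 3]
Visit 13; enqueue 14 → queue [16, 6, 10, 11, 0, 7, 9, 5, 3, 14]
Visit 16 → queue [6, 10, 11, 0, 7, 9, 5, 3, 14]
Visit 6 → queue [10, 11, 0, 7, 9, 5, 3, 14]
Visit 10; enqueue 15 → queue [11, 0, 7, 9, 5, 3, 14, 15]
Visit 11 → queue [0, 7, 9, 5, 3, 14, 15]
Visit 0 → queue [7, 9, 5, 3, 14, 15]
Visit 7 → queue [9, 5, 3, 14, 15]
Visit 9 → queue [5, 3, 14, 15]
Visit 5 → queue [3, 14, 15]
Visit 3 → queue [14, 15]
Visit 14 → queue [15]
Visit 15 → queue []

17 -> 1 -> 2 -> 4 -> 12 -> 8 -> 13 -> 16 -> 6 -> 10 -> 11 -> 0 -> 7 -> 9 -> 5 -> 3 -> 14 -> 15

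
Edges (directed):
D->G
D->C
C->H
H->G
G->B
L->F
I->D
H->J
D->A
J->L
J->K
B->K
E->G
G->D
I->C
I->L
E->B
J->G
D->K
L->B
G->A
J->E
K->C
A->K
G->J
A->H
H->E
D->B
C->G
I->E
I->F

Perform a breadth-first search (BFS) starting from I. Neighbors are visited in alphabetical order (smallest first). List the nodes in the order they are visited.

Visit I; enqueue C, D, E, F, L → queue [C, D, E, F, L]
Visit C; enqueue G, H → queue [D, E, F, L, G, H]
Visit D; enqueue A, B, K → queue [E, F, L, G, H, A, B, K]
Visit E → queue [F, L, G, H, A, B, K]
Visit F → queue [L, G, H, A, B, K]
Visit L → queue [G, H, A, B, K]
Visit G; enqueue J → queue [H, A, B, K, J]
Visit H → queue [A, B, K, J]
Visit A → queue [B, K, J]
Visit B → queue [K, J]
Visit K → queue [J]
Visit J → queue []

I, C, D, E, F, L, G, H, A, B, K, J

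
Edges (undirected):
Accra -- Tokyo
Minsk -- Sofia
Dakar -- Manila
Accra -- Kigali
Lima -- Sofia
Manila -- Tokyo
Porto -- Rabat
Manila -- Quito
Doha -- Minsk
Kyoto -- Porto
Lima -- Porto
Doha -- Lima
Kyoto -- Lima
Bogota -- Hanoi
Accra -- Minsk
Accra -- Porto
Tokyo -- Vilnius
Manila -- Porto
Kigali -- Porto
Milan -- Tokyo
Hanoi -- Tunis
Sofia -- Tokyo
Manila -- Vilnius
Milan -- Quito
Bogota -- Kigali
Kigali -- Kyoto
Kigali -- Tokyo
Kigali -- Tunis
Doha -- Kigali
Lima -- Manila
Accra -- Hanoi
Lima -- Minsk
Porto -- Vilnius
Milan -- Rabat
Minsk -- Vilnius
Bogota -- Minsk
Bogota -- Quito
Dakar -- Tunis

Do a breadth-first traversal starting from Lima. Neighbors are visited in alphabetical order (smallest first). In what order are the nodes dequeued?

Lima -> Doha -> Kyoto -> Manila -> Minsk -> Porto -> Sofia -> Kigali -> Dakar -> Quito -> Tokyo -> Vilnius -> Accra -> Bogota -> Rabat -> Tunis -> Milan -> Hanoi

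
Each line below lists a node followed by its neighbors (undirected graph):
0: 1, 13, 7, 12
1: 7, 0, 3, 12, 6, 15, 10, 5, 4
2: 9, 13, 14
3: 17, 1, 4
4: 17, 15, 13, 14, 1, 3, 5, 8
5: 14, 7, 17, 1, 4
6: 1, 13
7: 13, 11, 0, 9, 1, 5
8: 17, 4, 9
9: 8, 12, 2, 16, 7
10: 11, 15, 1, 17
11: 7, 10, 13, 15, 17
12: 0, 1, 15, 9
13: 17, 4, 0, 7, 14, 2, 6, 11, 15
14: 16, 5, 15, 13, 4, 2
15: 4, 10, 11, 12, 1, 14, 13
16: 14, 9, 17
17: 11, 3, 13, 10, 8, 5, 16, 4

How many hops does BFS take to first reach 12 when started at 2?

2

Level 0: 2
Level 1: 9, 13, 14
Level 2: 0, 4, 5, 6, 7, 8, 11, 12, 15, 16, 17
Level 3: 1, 3, 10
12 first appears at level 2.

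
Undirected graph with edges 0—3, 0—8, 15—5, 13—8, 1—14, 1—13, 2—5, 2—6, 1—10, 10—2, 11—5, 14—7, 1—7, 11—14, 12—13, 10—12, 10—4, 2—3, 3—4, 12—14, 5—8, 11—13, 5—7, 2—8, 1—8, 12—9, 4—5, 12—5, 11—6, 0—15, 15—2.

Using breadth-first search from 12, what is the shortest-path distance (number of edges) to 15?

2

Level 0: 12
Level 1: 5, 9, 10, 13, 14
Level 2: 1, 2, 4, 7, 8, 11, 15
Level 3: 0, 3, 6
15 first appears at level 2.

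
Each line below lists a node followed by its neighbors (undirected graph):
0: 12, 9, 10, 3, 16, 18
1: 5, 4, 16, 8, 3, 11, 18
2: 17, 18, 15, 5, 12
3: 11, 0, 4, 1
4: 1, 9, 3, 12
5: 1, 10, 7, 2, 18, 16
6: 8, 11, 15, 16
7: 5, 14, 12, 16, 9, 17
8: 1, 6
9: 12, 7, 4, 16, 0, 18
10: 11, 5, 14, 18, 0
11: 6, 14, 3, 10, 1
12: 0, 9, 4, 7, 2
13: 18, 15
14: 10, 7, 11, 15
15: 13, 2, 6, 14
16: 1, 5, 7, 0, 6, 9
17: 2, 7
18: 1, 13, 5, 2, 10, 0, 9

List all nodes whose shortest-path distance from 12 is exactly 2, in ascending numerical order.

Level 0: 12
Level 1: 0, 2, 4, 7, 9
Level 2: 1, 3, 5, 10, 14, 15, 16, 17, 18
Level 3: 6, 8, 11, 13

1, 3, 5, 10, 14, 15, 16, 17, 18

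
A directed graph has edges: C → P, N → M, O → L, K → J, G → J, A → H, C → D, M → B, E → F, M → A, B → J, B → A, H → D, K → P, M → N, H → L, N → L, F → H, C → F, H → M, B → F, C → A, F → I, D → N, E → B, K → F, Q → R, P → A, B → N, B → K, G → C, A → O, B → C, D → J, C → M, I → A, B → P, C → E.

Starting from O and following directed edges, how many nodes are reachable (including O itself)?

BFS from O visits: O, L
Reachable nodes: 2 of 18 total.

2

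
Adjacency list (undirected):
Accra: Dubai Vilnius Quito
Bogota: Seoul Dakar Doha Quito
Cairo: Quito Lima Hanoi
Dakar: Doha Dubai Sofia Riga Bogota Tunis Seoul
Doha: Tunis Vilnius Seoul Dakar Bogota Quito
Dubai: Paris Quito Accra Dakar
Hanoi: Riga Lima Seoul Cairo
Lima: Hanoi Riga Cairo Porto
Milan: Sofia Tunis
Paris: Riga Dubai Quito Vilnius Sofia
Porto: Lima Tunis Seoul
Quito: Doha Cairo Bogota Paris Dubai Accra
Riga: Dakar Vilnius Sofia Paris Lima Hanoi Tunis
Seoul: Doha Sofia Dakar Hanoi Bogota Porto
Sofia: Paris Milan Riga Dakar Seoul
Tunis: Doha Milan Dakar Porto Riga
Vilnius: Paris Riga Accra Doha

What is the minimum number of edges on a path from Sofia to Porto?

2

Level 0: Sofia
Level 1: Dakar, Milan, Paris, Riga, Seoul
Level 2: Bogota, Doha, Dubai, Hanoi, Lima, Porto, Quito, Tunis, Vilnius
Level 3: Accra, Cairo
Porto first appears at level 2.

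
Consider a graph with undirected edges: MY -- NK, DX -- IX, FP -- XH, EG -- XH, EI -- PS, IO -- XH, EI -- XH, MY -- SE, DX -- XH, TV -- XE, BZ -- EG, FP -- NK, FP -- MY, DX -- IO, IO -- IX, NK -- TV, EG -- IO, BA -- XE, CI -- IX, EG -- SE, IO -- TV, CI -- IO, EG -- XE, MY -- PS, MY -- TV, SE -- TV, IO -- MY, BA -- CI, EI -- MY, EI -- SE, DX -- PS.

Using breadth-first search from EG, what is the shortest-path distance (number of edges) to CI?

Level 0: EG
Level 1: BZ, IO, SE, XE, XH
Level 2: BA, CI, DX, EI, FP, IX, MY, TV
Level 3: NK, PS
CI first appears at level 2.

2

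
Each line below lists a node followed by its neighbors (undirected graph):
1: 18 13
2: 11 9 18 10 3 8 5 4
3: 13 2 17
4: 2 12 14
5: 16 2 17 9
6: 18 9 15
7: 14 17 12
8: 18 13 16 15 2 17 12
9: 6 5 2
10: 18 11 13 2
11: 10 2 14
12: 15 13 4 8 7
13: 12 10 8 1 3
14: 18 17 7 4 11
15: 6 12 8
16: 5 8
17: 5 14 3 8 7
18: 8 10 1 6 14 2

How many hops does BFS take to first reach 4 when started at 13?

2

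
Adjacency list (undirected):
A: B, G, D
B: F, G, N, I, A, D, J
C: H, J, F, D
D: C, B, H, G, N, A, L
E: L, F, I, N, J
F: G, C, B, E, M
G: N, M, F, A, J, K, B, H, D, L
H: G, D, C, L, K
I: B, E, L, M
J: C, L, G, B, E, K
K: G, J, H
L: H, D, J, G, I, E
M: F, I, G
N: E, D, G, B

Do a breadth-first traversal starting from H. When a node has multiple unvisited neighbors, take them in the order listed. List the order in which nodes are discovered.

Visit H; enqueue G, D, C, L, K → queue [G, D, C, L, K]
Visit G; enqueue N, M, F, A, J, B → queue [D, C, L, K, N, M, F, A, J, B]
Visit D → queue [C, L, K, N, M, F, A, J, B]
Visit C → queue [L, K, N, M, F, A, J, B]
Visit L; enqueue I, E → queue [K, N, M, F, A, J, B, I, E]
Visit K → queue [N, M, F, A, J, B, I, E]
Visit N → queue [M, F, A, J, B, I, E]
Visit M → queue [F, A, J, B, I, E]
Visit F → queue [A, J, B, I, E]
Visit A → queue [J, B, I, E]
Visit J → queue [B, I, E]
Visit B → queue [I, E]
Visit I → queue [E]
Visit E → queue []

H G D C L K N M F A J B I E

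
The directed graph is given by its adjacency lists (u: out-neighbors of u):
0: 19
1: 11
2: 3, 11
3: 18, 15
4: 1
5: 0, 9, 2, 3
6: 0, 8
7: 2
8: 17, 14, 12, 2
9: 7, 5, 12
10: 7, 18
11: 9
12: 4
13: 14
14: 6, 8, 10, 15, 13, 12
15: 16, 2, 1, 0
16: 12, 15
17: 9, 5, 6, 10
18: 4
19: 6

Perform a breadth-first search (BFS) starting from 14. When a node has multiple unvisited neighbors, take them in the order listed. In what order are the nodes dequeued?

Visit 14; enqueue 6, 8, 10, 15, 13, 12 → queue [6, 8, 10, 15, 13, 12]
Visit 6; enqueue 0 → queue [8, 10, 15, 13, 12, 0]
Visit 8; enqueue 17, 2 → queue [10, 15, 13, 12, 0, 17, 2]
Visit 10; enqueue 7, 18 → queue [15, 13, 12, 0, 17, 2, 7, 18]
Visit 15; enqueue 16, 1 → queue [13, 12, 0, 17, 2, 7, 18, 16, 1]
Visit 13 → queue [12, 0, 17, 2, 7, 18, 16, 1]
Visit 12; enqueue 4 → queue [0, 17, 2, 7, 18, 16, 1, 4]
Visit 0; enqueue 19 → queue [17, 2, 7, 18, 16, 1, 4, 19]
Visit 17; enqueue 9, 5 → queue [2, 7, 18, 16, 1, 4, 19, 9, 5]
Visit 2; enqueue 3, 11 → queue [7, 18, 16, 1, 4, 19, 9, 5, 3, 11]
Visit 7 → queue [18, 16, 1, 4, 19, 9, 5, 3, 11]
Visit 18 → queue [16, 1, 4, 19, 9, 5, 3, 11]
Visit 16 → queue [1, 4, 19, 9, 5, 3, 11]
Visit 1 → queue [4, 19, 9, 5, 3, 11]
Visit 4 → queue [19, 9, 5, 3, 11]
Visit 19 → queue [9, 5, 3, 11]
Visit 9 → queue [5, 3, 11]
Visit 5 → queue [3, 11]
Visit 3 → queue [11]
Visit 11 → queue []

14, 6, 8, 10, 15, 13, 12, 0, 17, 2, 7, 18, 16, 1, 4, 19, 9, 5, 3, 11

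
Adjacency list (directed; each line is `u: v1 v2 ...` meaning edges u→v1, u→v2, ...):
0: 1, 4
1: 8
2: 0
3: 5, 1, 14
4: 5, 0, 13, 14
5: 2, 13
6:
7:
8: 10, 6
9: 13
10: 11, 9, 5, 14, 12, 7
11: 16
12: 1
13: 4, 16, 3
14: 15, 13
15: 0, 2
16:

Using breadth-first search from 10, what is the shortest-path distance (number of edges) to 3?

3

Level 0: 10
Level 1: 5, 7, 9, 11, 12, 14
Level 2: 1, 2, 13, 15, 16
Level 3: 0, 3, 4, 8
Level 4: 6
3 first appears at level 3.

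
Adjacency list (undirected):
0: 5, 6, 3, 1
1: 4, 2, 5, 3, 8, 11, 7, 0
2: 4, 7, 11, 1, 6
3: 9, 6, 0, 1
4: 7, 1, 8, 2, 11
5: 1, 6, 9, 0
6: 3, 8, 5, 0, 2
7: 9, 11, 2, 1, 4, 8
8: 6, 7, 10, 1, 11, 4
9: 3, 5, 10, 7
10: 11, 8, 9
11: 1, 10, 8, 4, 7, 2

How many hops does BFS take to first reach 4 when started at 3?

2

Level 0: 3
Level 1: 0, 1, 6, 9
Level 2: 2, 4, 5, 7, 8, 10, 11
4 first appears at level 2.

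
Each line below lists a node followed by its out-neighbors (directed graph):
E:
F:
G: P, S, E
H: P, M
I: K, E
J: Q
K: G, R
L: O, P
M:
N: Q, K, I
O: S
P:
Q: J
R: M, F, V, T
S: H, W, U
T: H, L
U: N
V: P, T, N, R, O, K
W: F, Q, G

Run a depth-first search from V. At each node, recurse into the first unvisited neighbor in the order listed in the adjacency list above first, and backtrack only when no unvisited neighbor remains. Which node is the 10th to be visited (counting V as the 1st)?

Visit V
V → P
V → T
T → H
H → M
T → L
L → O
O → S
S → W
W → F
W → Q
Q → J
W → G
G → E
S → U
U → N
N → K
K → R
N → I

Visit order: V, P, T, H, M, L, O, S, W, F, Q, J, G, E, U, N, K, R, I

F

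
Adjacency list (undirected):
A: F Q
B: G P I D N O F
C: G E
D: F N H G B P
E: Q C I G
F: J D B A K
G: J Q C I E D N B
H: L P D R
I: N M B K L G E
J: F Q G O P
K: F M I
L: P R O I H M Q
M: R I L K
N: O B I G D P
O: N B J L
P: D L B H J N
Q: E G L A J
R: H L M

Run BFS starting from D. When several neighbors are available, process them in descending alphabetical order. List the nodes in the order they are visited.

D -> P -> N -> H -> G -> F -> B -> L -> J -> O -> I -> R -> Q -> E -> C -> K -> A -> M

Visit D; enqueue P, N, H, G, F, B → queue [P, N, H, G, F, B]
Visit P; enqueue L, J → queue [N, H, G, F, B, L, J]
Visit N; enqueue O, I → queue [H, G, F, B, L, J, O, I]
Visit H; enqueue R → queue [G, F, B, L, J, O, I, R]
Visit G; enqueue Q, E, C → queue [F, B, L, J, O, I, R, Q, E, C]
Visit F; enqueue K, A → queue [B, L, J, O, I, R, Q, E, C, K, A]
Visit B → queue [L, J, O, I, R, Q, E, C, K, A]
Visit L; enqueue M → queue [J, O, I, R, Q, E, C, K, A, M]
Visit J → queue [O, I, R, Q, E, C, K, A, M]
Visit O → queue [I, R, Q, E, C, K, A, M]
Visit I → queue [R, Q, E, C, K, A, M]
Visit R → queue [Q, E, C, K, A, M]
Visit Q → queue [E, C, K, A, M]
Visit E → queue [C, K, A, M]
Visit C → queue [K, A, M]
Visit K → queue [A, M]
Visit A → queue [M]
Visit M → queue []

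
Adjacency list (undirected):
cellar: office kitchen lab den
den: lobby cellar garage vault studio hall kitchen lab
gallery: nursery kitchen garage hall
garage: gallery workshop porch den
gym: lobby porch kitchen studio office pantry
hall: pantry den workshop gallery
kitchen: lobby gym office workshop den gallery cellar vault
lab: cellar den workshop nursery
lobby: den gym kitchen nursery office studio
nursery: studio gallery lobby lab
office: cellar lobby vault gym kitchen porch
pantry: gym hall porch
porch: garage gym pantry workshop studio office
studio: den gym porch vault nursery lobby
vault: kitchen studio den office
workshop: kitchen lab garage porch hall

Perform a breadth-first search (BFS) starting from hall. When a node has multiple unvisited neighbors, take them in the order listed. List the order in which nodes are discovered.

Visit hall; enqueue pantry, den, workshop, gallery → queue [pantry, den, workshop, gallery]
Visit pantry; enqueue gym, porch → queue [den, workshop, gallery, gym, porch]
Visit den; enqueue lobby, cellar, garage, vault, studio, kitchen, lab → queue [workshop, gallery, gym, porch, lobby, cellar, garage, vault, studio, kitchen, lab]
Visit workshop → queue [gallery, gym, porch, lobby, cellar, garage, vault, studio, kitchen, lab]
Visit gallery; enqueue nursery → queue [gym, porch, lobby, cellar, garage, vault, studio, kitchen, lab, nursery]
Visit gym; enqueue office → queue [porch, lobby, cellar, garage, vault, studio, kitchen, lab, nursery, office]
Visit porch → queue [lobby, cellar, garage, vault, studio, kitchen, lab, nursery, office]
Visit lobby → queue [cellar, garage, vault, studio, kitchen, lab, nursery, office]
Visit cellar → queue [garage, vault, studio, kitchen, lab, nursery, office]
Visit garage → queue [vault, studio, kitchen, lab, nursery, office]
Visit vault → queue [studio, kitchen, lab, nursery, office]
Visit studio → queue [kitchen, lab, nursery, office]
Visit kitchen → queue [lab, nursery, office]
Visit lab → queue [nursery, office]
Visit nursery → queue [office]
Visit office → queue []

hall, pantry, den, workshop, gallery, gym, porch, lobby, cellar, garage, vault, studio, kitchen, lab, nursery, office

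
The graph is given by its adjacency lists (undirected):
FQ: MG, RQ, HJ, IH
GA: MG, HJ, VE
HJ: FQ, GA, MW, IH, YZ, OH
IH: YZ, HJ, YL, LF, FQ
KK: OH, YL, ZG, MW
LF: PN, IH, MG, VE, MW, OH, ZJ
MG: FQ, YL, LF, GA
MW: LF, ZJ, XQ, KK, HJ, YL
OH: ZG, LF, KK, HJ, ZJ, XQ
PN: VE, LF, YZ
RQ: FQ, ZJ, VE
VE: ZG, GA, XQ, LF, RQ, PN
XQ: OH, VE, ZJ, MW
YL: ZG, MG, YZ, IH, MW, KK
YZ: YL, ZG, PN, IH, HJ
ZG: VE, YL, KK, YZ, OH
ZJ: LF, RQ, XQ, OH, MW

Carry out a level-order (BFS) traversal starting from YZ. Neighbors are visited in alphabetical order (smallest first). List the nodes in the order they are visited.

YZ -> HJ -> IH -> PN -> YL -> ZG -> FQ -> GA -> MW -> OH -> LF -> VE -> KK -> MG -> RQ -> XQ -> ZJ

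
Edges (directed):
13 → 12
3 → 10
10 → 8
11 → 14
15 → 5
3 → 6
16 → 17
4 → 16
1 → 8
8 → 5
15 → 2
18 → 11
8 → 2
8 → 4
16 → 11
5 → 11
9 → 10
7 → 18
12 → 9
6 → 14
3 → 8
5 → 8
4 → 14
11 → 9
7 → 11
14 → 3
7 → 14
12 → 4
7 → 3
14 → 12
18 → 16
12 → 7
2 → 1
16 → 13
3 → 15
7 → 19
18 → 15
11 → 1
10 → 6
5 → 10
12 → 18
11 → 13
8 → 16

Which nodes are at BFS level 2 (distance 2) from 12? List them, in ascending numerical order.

3, 10, 11, 14, 15, 16, 19

Level 0: 12
Level 1: 4, 7, 9, 18
Level 2: 3, 10, 11, 14, 15, 16, 19
Level 3: 1, 2, 5, 6, 8, 13, 17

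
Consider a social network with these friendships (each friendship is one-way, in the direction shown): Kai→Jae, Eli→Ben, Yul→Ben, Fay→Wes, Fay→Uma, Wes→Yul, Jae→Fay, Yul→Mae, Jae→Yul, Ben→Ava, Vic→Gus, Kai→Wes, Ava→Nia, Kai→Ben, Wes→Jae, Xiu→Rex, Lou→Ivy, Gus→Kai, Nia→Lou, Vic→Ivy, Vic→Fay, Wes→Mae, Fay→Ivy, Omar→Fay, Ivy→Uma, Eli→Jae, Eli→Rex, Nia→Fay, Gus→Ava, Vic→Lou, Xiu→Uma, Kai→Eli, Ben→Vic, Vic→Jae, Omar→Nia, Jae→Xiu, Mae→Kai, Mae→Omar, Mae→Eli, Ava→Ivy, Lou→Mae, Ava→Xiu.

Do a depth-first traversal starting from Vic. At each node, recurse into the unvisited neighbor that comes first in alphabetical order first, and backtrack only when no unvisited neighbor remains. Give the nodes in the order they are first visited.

Vic → Fay → Ivy → Uma → Wes → Jae → Xiu → Rex → Yul → Ben → Ava → Nia → Lou → Mae → Eli → Kai → Omar → Gus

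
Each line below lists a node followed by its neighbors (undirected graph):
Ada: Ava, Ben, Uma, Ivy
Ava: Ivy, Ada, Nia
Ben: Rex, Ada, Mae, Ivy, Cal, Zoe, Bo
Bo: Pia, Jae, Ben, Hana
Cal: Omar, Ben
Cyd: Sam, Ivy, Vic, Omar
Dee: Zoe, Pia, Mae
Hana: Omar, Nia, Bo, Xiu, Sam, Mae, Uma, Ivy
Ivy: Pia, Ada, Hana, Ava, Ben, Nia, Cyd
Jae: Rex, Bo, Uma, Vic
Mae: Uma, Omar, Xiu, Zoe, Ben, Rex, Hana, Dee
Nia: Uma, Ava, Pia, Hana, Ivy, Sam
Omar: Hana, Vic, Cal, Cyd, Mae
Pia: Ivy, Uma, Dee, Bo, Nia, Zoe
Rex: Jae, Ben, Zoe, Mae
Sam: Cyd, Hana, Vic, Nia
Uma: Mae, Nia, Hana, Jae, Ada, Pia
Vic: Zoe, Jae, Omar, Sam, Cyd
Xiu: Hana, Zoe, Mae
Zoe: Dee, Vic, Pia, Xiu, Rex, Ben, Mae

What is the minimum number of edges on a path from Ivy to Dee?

Level 0: Ivy
Level 1: Ada, Ava, Ben, Cyd, Hana, Nia, Pia
Level 2: Bo, Cal, Dee, Mae, Omar, Rex, Sam, Uma, Vic, Xiu, Zoe
Level 3: Jae
Dee first appears at level 2.

2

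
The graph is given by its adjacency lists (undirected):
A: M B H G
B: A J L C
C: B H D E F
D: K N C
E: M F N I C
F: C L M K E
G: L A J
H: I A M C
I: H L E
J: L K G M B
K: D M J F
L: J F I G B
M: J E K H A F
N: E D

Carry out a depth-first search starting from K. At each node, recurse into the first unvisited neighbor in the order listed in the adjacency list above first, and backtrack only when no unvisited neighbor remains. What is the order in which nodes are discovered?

K → D → N → E → M → J → L → F → C → B → A → H → I → G

Visit K
K → D
D → N
N → E
E → M
M → J
J → L
L → F
F → C
C → B
B → A
A → H
H → I
A → G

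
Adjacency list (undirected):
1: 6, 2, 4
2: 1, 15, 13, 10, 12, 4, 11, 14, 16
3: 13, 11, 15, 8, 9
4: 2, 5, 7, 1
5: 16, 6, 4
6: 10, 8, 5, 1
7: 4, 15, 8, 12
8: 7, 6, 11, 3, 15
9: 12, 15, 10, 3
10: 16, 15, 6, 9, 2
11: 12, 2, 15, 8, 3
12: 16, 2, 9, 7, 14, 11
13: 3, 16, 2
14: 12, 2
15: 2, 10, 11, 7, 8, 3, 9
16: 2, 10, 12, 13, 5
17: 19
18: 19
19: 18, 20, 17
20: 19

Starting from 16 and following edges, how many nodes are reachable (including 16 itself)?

16

BFS from 16 visits: 16, 2, 5, 10, 12, 13, 1, 4, 11, 14, 15, 6, 9, 7, 3, 8
Reachable nodes: 16 of 20 total.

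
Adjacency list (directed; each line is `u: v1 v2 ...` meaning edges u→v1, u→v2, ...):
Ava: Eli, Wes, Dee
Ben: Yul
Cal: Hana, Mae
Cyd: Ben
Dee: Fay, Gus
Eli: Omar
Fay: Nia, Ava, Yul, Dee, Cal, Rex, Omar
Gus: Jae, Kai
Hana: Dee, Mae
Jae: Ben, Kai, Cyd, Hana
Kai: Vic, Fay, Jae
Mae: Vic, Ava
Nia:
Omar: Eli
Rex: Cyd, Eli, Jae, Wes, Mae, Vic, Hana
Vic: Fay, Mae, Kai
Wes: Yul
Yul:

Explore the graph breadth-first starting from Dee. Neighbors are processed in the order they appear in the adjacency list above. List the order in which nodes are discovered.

Dee -> Fay -> Gus -> Nia -> Ava -> Yul -> Cal -> Rex -> Omar -> Jae -> Kai -> Eli -> Wes -> Hana -> Mae -> Cyd -> Vic -> Ben

Visit Dee; enqueue Fay, Gus → queue [Fay, Gus]
Visit Fay; enqueue Nia, Ava, Yul, Cal, Rex, Omar → queue [Gus, Nia, Ava, Yul, Cal, Rex, Omar]
Visit Gus; enqueue Jae, Kai → queue [Nia, Ava, Yul, Cal, Rex, Omar, Jae, Kai]
Visit Nia → queue [Ava, Yul, Cal, Rex, Omar, Jae, Kai]
Visit Ava; enqueue Eli, Wes → queue [Yul, Cal, Rex, Omar, Jae, Kai, Eli, Wes]
Visit Yul → queue [Cal, Rex, Omar, Jae, Kai, Eli, Wes]
Visit Cal; enqueue Hana, Mae → queue [Rex, Omar, Jae, Kai, Eli, Wes, Hana, Mae]
Visit Rex; enqueue Cyd, Vic → queue [Omar, Jae, Kai, Eli, Wes, Hana, Mae, Cyd, Vic]
Visit Omar → queue [Jae, Kai, Eli, Wes, Hana, Mae, Cyd, Vic]
Visit Jae; enqueue Ben → queue [Kai, Eli, Wes, Hana, Mae, Cyd, Vic, Ben]
Visit Kai → queue [Eli, Wes, Hana, Mae, Cyd, Vic, Ben]
Visit Eli → queue [Wes, Hana, Mae, Cyd, Vic, Ben]
Visit Wes → queue [Hana, Mae, Cyd, Vic, Ben]
Visit Hana → queue [Mae, Cyd, Vic, Ben]
Visit Mae → queue [Cyd, Vic, Ben]
Visit Cyd → queue [Vic, Ben]
Visit Vic → queue [Ben]
Visit Ben → queue []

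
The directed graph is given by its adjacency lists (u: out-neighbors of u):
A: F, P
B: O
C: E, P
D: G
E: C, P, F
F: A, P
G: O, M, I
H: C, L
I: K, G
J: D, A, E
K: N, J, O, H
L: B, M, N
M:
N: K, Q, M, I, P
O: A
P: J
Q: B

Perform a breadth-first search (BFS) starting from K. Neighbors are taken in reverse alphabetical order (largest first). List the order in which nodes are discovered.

Visit K; enqueue O, N, J, H → queue [O, N, J, H]
Visit O; enqueue A → queue [N, J, H, A]
Visit N; enqueue Q, P, M, I → queue [J, H, A, Q, P, M, I]
Visit J; enqueue E, D → queue [H, A, Q, P, M, I, E, D]
Visit H; enqueue L, C → queue [A, Q, P, M, I, E, D, L, C]
Visit A; enqueue F → queue [Q, P, M, I, E, D, L, C, F]
Visit Q; enqueue B → queue [P, M, I, E, D, L, C, F, B]
Visit P → queue [M, I, E, D, L, C, F, B]
Visit M → queue [I, E, D, L, C, F, B]
Visit I; enqueue G → queue [E, D, L, C, F, B, G]
Visit E → queue [D, L, C, F, B, G]
Visit D → queue [L, C, F, B, G]
Visit L → queue [C, F, B, G]
Visit C → queue [F, B, G]
Visit F → queue [B, G]
Visit B → queue [G]
Visit G → queue []

K, O, N, J, H, A, Q, P, M, I, E, D, L, C, F, B, G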